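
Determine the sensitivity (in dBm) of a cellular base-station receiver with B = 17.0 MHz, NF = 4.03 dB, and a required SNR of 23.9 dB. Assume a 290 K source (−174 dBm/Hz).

Sensitivity = −174 + 10 log₁₀(B) + NF + SNR_min
= −174 + 72.3 + 4.03 + 23.9
= −73.77 dBm → −73.8 dBm

−73.8 dBm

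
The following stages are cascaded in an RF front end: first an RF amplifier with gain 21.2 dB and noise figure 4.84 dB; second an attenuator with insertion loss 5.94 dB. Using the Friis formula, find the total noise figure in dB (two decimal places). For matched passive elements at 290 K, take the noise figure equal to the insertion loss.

4.87 dB

Convert to linear (a loss of L dB is a gain of −L dB): F_i = 10^(NF_i/10), G_i = 10^(G_i,dB/10)
  Stage 1: F_1 = 10^(4.84/10) = 3.048, G_1 = 10^(21.2/10) = 131.8
  Stage 2: F_2 = 10^(5.94/10) = 3.926, G_2 = 10^(−5.94/10) = 0.2547
Friis cascade:
  F = 3.048 + (3.926 − 1)/131.8 = 3.070
NF = 10 log₁₀(3.070) = 4.87 dB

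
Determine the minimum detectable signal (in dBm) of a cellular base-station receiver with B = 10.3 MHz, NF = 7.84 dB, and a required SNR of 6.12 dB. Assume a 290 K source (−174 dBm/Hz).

Sensitivity = −174 + 10 log₁₀(B) + NF + SNR_min
= −174 + 70.13 + 7.84 + 6.12
= −89.91 dBm → −89.9 dBm

−89.9 dBm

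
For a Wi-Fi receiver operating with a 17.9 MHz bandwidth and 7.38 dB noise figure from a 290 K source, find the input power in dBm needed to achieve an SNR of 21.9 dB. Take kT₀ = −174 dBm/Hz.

−72.2 dBm

Sensitivity = −174 + 10 log₁₀(B) + NF + SNR_min
= −174 + 72.53 + 7.38 + 21.9
= −72.19 dBm → −72.2 dBm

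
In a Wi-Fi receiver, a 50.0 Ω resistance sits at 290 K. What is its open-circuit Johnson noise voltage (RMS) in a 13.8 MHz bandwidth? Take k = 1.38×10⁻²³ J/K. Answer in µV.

3.32 µV

V_n = √(4kTRB)
4kTRB = 4 × 1.38×10⁻²³ × 290 × 5.00×10¹ × 1.38×10⁷ = 1.10×10⁻¹¹ V²
V_n = √(1.10×10⁻¹¹) = 3.32×10⁻⁶ V = 3.32 µV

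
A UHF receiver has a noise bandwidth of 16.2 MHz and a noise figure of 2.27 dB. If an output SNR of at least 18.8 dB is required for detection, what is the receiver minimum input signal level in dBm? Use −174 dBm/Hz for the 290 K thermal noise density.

Sensitivity = −174 + 10 log₁₀(B) + NF + SNR_min
= −174 + 72.1 + 2.27 + 18.8
= −80.83 dBm → −80.8 dBm

−80.8 dBm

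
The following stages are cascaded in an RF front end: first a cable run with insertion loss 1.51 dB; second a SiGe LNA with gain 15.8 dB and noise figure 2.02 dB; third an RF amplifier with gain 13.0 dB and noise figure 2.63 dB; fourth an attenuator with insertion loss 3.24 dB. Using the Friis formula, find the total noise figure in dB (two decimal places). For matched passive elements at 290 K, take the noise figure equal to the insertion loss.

3.59 dB

Convert to linear (a loss of L dB is a gain of −L dB): F_i = 10^(NF_i/10), G_i = 10^(G_i,dB/10)
  Stage 1: F_1 = 10^(1.51/10) = 1.416, G_1 = 10^(−1.51/10) = 0.7063
  Stage 2: F_2 = 10^(2.02/10) = 1.592, G_2 = 10^(15.8/10) = 38.02
  Stage 3: F_3 = 10^(2.63/10) = 1.832, G_3 = 10^(13.0/10) = 19.95
  Stage 4: F_4 = 10^(3.24/10) = 2.109, G_4 = 10^(−3.24/10) = 0.4742
Friis cascade:
  F = 1.416 + (1.592 − 1)/0.7063 + (1.832 − 1)/26.85 + (2.109 − 1)/535.8 = 2.287
NF = 10 log₁₀(2.287) = 3.59 dB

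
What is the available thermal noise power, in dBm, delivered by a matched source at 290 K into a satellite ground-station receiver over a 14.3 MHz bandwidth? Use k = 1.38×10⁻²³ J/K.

P_n = kTB = 1.38×10⁻²³ × 290 × 1.43×10⁷ = 5.72×10⁻¹⁴ W
In dBm: 10 log₁₀(5.72×10⁻¹⁴ / 10⁻³) = −102.4 dBm

−102.4 dBm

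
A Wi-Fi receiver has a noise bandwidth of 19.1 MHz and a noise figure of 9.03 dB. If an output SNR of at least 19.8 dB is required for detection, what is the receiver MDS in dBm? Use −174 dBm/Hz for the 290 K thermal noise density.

Sensitivity = −174 + 10 log₁₀(B) + NF + SNR_min
= −174 + 72.81 + 9.03 + 19.8
= −72.36 dBm → −72.4 dBm

−72.4 dBm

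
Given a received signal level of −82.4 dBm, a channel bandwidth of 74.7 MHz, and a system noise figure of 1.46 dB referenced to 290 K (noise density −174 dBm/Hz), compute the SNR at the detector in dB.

11.4 dB

Noise floor: N = −174 + 10 log₁₀(B) + NF
10 log₁₀(7.47×10⁷) = 78.73 dB
N = −174 + 78.73 + 1.46 = −93.81 dBm
SNR = P_sig − N = −82.4 − (−93.81) = 11.41 dB → 11.4 dB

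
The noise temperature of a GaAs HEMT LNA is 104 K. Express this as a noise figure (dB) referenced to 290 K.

F = 1 + T_e/T₀ = 1 + 104/290 = 1.35862
NF = 10 log₁₀(1.35862) = 1.33 dB

1.33 dB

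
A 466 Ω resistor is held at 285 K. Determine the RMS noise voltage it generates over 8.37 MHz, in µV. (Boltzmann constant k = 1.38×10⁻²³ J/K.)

7.83 µV

V_n = √(4kTRB)
4kTRB = 4 × 1.38×10⁻²³ × 285 × 4.66×10² × 8.37×10⁶ = 6.14×10⁻¹¹ V²
V_n = √(6.14×10⁻¹¹) = 7.83×10⁻⁶ V = 7.83 µV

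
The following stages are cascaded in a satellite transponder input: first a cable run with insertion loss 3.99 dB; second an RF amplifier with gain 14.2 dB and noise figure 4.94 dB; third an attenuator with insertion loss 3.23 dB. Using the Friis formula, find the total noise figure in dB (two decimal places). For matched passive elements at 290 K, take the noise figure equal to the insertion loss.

8.99 dB

Convert to linear (a loss of L dB is a gain of −L dB): F_i = 10^(NF_i/10), G_i = 10^(G_i,dB/10)
  Stage 1: F_1 = 10^(3.99/10) = 2.506, G_1 = 10^(−3.99/10) = 0.3990
  Stage 2: F_2 = 10^(4.94/10) = 3.119, G_2 = 10^(14.2/10) = 26.30
  Stage 3: F_3 = 10^(3.23/10) = 2.104, G_3 = 10^(−3.23/10) = 0.4753
Friis cascade:
  F = 2.506 + (3.119 − 1)/0.3990 + (2.104 − 1)/10.50 = 7.921
NF = 10 log₁₀(7.921) = 8.99 dB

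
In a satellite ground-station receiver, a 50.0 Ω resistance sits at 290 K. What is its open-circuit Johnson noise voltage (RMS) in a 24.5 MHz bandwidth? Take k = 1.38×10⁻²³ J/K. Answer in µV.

4.43 µV

V_n = √(4kTRB)
4kTRB = 4 × 1.38×10⁻²³ × 290 × 5.00×10¹ × 2.45×10⁷ = 1.96×10⁻¹¹ V²
V_n = √(1.96×10⁻¹¹) = 4.43×10⁻⁶ V = 4.43 µV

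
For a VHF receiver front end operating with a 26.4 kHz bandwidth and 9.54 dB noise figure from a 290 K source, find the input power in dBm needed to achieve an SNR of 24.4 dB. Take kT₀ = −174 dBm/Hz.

Sensitivity = −174 + 10 log₁₀(B) + NF + SNR_min
= −174 + 44.22 + 9.54 + 24.4
= −95.84 dBm → −95.8 dBm

−95.8 dBm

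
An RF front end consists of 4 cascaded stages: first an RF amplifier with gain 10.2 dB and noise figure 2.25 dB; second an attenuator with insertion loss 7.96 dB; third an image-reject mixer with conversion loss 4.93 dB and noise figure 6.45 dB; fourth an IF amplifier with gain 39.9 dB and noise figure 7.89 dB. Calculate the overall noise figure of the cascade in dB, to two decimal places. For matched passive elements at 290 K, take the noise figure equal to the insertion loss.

11.40 dB

Convert to linear (a loss of L dB is a gain of −L dB): F_i = 10^(NF_i/10), G_i = 10^(G_i,dB/10)
  Stage 1: F_1 = 10^(2.25/10) = 1.679, G_1 = 10^(10.2/10) = 10.47
  Stage 2: F_2 = 10^(7.96/10) = 6.252, G_2 = 10^(−7.96/10) = 0.1600
  Stage 3: F_3 = 10^(6.45/10) = 4.416, G_3 = 10^(−4.93/10) = 0.3214
  Stage 4: F_4 = 10^(7.89/10) = 6.152, G_4 = 10^(39.9/10) = 9772
Friis cascade:
  F = 1.679 + (6.252 − 1)/10.47 + (4.416 − 1)/1.675 + (6.152 − 1)/0.5383 = 13.79
NF = 10 log₁₀(13.79) = 11.40 dB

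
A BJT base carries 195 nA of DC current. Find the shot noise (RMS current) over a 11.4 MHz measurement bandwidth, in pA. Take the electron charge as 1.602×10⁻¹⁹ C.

I_n = √(2qI·B)
2qI·B = 2 × 1.602×10⁻¹⁹ × 1.95×10⁻⁷ × 1.14×10⁷ = 7.12×10⁻¹⁹ A²
I_n = √(7.12×10⁻¹⁹) = 8.44×10⁻¹⁰ A = 844 pA

844 pA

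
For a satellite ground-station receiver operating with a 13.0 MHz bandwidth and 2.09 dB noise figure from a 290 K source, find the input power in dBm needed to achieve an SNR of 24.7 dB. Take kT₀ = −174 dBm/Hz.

−76.1 dBm

Sensitivity = −174 + 10 log₁₀(B) + NF + SNR_min
= −174 + 71.14 + 2.09 + 24.7
= −76.07 dBm → −76.1 dBm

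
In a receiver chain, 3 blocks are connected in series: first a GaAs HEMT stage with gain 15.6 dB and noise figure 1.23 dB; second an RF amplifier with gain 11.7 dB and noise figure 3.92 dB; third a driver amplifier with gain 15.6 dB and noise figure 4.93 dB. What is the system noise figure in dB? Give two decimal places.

Convert to linear (a loss of L dB is a gain of −L dB): F_i = 10^(NF_i/10), G_i = 10^(G_i,dB/10)
  Stage 1: F_1 = 10^(1.23/10) = 1.327, G_1 = 10^(15.6/10) = 36.31
  Stage 2: F_2 = 10^(3.92/10) = 2.466, G_2 = 10^(11.7/10) = 14.79
  Stage 3: F_3 = 10^(4.93/10) = 3.112, G_3 = 10^(15.6/10) = 36.31
Friis cascade:
  F = 1.327 + (2.466 − 1)/36.31 + (3.112 − 1)/537.0 = 1.372
NF = 10 log₁₀(1.372) = 1.37 dB

1.37 dB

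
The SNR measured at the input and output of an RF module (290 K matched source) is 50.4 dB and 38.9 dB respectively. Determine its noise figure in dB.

11.5 dB

NF (dB) = SNR_in(dB) − SNR_out(dB) when the source is at T₀
NF = 50.4 − 38.9 = 11.5 dB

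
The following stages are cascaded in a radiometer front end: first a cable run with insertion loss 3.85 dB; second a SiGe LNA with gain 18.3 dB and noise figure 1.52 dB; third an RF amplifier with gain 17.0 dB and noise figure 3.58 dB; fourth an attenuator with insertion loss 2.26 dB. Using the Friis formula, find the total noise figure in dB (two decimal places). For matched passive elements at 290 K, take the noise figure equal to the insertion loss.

Convert to linear (a loss of L dB is a gain of −L dB): F_i = 10^(NF_i/10), G_i = 10^(G_i,dB/10)
  Stage 1: F_1 = 10^(3.85/10) = 2.427, G_1 = 10^(−3.85/10) = 0.4121
  Stage 2: F_2 = 10^(1.52/10) = 1.419, G_2 = 10^(18.3/10) = 67.61
  Stage 3: F_3 = 10^(3.58/10) = 2.280, G_3 = 10^(17.0/10) = 50.12
  Stage 4: F_4 = 10^(2.26/10) = 1.683, G_4 = 10^(−2.26/10) = 0.5943
Friis cascade:
  F = 2.427 + (1.419 − 1)/0.4121 + (2.280 − 1)/27.86 + (1.683 − 1)/1396 = 3.490
NF = 10 log₁₀(3.490) = 5.43 dB

5.43 dB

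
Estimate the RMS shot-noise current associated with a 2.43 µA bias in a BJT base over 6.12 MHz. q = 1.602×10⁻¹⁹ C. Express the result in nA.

2.18 nA

I_n = √(2qI·B)
2qI·B = 2 × 1.602×10⁻¹⁹ × 2.43×10⁻⁶ × 6.12×10⁶ = 4.76×10⁻¹⁸ A²
I_n = √(4.76×10⁻¹⁸) = 2.18×10⁻⁹ A = 2.18 nA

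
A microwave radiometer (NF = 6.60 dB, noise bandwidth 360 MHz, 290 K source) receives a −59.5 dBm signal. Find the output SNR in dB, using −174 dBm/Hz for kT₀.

22.3 dB

Noise floor: N = −174 + 10 log₁₀(B) + NF
10 log₁₀(3.60×10⁸) = 85.56 dB
N = −174 + 85.56 + 6.60 = −81.84 dBm
SNR = P_sig − N = −59.5 − (−81.84) = 22.34 dB → 22.3 dB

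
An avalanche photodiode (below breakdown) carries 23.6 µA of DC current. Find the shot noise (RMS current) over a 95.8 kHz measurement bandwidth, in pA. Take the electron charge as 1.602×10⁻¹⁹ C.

I_n = √(2qI·B)
2qI·B = 2 × 1.602×10⁻¹⁹ × 2.36×10⁻⁵ × 9.58×10⁴ = 7.24×10⁻¹⁹ A²
I_n = √(7.24×10⁻¹⁹) = 8.51×10⁻¹⁰ A = 851 pA

851 pA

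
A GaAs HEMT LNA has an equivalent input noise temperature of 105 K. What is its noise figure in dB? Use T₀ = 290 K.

F = 1 + T_e/T₀ = 1 + 105/290 = 1.36207
NF = 10 log₁₀(1.36207) = 1.34 dB

1.34 dB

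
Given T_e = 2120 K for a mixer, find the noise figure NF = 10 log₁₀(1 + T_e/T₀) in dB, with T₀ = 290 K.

9.20 dB

F = 1 + T_e/T₀ = 1 + 2120/290 = 8.31034
NF = 10 log₁₀(8.31034) = 9.20 dB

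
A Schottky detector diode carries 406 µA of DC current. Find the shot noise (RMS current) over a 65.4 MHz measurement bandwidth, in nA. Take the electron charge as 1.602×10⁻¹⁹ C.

92.2 nA

I_n = √(2qI·B)
2qI·B = 2 × 1.602×10⁻¹⁹ × 4.06×10⁻⁴ × 6.54×10⁷ = 8.51×10⁻¹⁵ A²
I_n = √(8.51×10⁻¹⁵) = 9.22×10⁻⁸ A = 92.2 nA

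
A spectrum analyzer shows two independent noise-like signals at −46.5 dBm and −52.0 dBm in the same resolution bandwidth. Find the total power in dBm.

−45.4 dBm

Convert to linear, add, convert back:
P₁ = 2.24×10⁻⁸ W, P₂ = 6.31×10⁻⁹ W
P_tot = 2.87×10⁻⁸ W → 10 log₁₀(P_tot / 10⁻³) = −45.4 dBm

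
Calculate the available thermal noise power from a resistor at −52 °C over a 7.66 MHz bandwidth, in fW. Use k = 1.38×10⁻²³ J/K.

T = −52 °C + 273.15 = 221.15 K
P_n = kTB = 1.38×10⁻²³ × 221.15 × 7.66×10⁶ = 2.34×10⁻¹⁴ W = 23.4 fW

23.4 fW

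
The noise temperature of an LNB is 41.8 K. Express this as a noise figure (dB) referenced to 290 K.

F = 1 + T_e/T₀ = 1 + 41.8/290 = 1.14414
NF = 10 log₁₀(1.14414) = 0.585 dB

0.585 dB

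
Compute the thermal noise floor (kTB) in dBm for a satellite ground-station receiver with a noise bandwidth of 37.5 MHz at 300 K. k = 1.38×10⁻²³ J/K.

−98.1 dBm

P_n = kTB = 1.38×10⁻²³ × 300 × 3.75×10⁷ = 1.55×10⁻¹³ W
In dBm: 10 log₁₀(1.55×10⁻¹³ / 10⁻³) = −98.1 dBm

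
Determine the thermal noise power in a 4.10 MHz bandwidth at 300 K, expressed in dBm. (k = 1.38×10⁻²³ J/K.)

P_n = kTB = 1.38×10⁻²³ × 300 × 4.10×10⁶ = 1.70×10⁻¹⁴ W
In dBm: 10 log₁₀(1.70×10⁻¹⁴ / 10⁻³) = −107.7 dBm

−107.7 dBm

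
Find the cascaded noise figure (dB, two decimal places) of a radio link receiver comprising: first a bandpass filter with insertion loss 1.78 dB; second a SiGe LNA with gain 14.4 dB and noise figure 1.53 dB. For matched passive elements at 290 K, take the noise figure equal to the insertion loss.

3.31 dB

Convert to linear (a loss of L dB is a gain of −L dB): F_i = 10^(NF_i/10), G_i = 10^(G_i,dB/10)
  Stage 1: F_1 = 10^(1.78/10) = 1.507, G_1 = 10^(−1.78/10) = 0.6637
  Stage 2: F_2 = 10^(1.53/10) = 1.422, G_2 = 10^(14.4/10) = 27.54
Friis cascade:
  F = 1.507 + (1.422 − 1)/0.6637 = 2.143
NF = 10 log₁₀(2.143) = 3.31 dB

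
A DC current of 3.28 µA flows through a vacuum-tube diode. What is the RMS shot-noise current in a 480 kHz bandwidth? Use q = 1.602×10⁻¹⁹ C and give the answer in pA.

I_n = √(2qI·B)
2qI·B = 2 × 1.602×10⁻¹⁹ × 3.28×10⁻⁶ × 4.80×10⁵ = 5.04×10⁻¹⁹ A²
I_n = √(5.04×10⁻¹⁹) = 7.10×10⁻¹⁰ A = 710 pA

710 pA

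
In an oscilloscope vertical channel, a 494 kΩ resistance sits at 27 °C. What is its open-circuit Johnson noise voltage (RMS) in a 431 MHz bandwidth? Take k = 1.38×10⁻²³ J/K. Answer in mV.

T = 27 °C + 273.15 = 300.15 K
V_n = √(4kTRB)
4kTRB = 4 × 1.38×10⁻²³ × 300.15 × 4.94×10⁵ × 4.31×10⁸ = 3.53×10⁻⁶ V²
V_n = √(3.53×10⁻⁶) = 1.88×10⁻³ V = 1.88 mV

1.88 mV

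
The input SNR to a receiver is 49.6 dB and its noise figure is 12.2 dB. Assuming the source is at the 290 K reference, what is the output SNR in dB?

By definition F = SNR_in/SNR_out, so in dB: SNR_out = SNR_in − NF
SNR_out = 49.6 − 12.2 = 37.4 dB

37.4 dB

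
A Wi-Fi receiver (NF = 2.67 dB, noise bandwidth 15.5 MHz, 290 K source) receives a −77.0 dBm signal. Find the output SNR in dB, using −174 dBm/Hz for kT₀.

Noise floor: N = −174 + 10 log₁₀(B) + NF
10 log₁₀(1.55×10⁷) = 71.9 dB
N = −174 + 71.9 + 2.67 = −99.43 dBm
SNR = P_sig − N = −77.0 − (−99.43) = 22.43 dB → 22.4 dB

22.4 dB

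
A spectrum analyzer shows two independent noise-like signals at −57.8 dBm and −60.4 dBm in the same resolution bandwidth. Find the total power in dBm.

−55.9 dBm

Convert to linear, add, convert back:
P₁ = 1.66×10⁻⁹ W, P₂ = 9.12×10⁻¹⁰ W
P_tot = 2.57×10⁻⁹ W → 10 log₁₀(P_tot / 10⁻³) = −55.9 dBm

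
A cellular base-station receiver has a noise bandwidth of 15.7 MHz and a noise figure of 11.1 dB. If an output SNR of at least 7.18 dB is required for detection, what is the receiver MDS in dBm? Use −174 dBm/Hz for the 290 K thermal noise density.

Sensitivity = −174 + 10 log₁₀(B) + NF + SNR_min
= −174 + 71.96 + 11.1 + 7.18
= −83.76 dBm → −83.8 dBm

−83.8 dBm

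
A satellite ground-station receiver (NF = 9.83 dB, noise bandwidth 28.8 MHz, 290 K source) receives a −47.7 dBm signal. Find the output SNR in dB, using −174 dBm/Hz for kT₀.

41.9 dB

Noise floor: N = −174 + 10 log₁₀(B) + NF
10 log₁₀(2.88×10⁷) = 74.59 dB
N = −174 + 74.59 + 9.83 = −89.58 dBm
SNR = P_sig − N = −47.7 − (−89.58) = 41.88 dB → 41.9 dB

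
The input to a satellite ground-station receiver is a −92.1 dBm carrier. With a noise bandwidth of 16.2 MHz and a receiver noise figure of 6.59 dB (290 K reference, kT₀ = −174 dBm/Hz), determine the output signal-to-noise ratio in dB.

Noise floor: N = −174 + 10 log₁₀(B) + NF
10 log₁₀(1.62×10⁷) = 72.1 dB
N = −174 + 72.1 + 6.59 = −95.31 dBm
SNR = P_sig − N = −92.1 − (−95.31) = 3.21 dB → 3.2 dB

3.2 dB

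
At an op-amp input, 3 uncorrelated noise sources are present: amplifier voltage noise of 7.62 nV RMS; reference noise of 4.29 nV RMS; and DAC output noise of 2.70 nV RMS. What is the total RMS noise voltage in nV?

Uncorrelated sources add in power (mean-square): V_tot = √(ΣV_i²)
V_tot = √[(7.62×10⁻⁹)² + (4.29×10⁻⁹)² + (2.70×10⁻⁹)²] = 9.15×10⁻⁹ V = 9.15 nV

9.15 nV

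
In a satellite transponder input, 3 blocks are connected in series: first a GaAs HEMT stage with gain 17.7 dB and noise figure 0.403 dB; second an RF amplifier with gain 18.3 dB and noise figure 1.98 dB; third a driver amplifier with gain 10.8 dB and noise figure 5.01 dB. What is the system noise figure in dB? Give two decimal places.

Convert to linear (a loss of L dB is a gain of −L dB): F_i = 10^(NF_i/10), G_i = 10^(G_i,dB/10)
  Stage 1: F_1 = 10^(0.403/10) = 1.097, G_1 = 10^(17.7/10) = 58.88
  Stage 2: F_2 = 10^(1.98/10) = 1.578, G_2 = 10^(18.3/10) = 67.61
  Stage 3: F_3 = 10^(5.01/10) = 3.170, G_3 = 10^(10.8/10) = 12.02
Friis cascade:
  F = 1.097 + (1.578 − 1)/58.88 + (3.170 − 1)/3981 = 1.108
NF = 10 log₁₀(1.108) = 0.44 dB

0.44 dB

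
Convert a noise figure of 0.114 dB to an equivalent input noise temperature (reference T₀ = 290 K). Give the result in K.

7.71 K

F = 10^(0.114/10) = 1.0266
T_e = (F − 1)·T₀ = (1.0266 − 1) × 290 = 7.71 K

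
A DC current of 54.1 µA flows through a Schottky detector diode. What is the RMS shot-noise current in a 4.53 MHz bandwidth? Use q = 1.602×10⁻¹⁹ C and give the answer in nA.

8.86 nA

I_n = √(2qI·B)
2qI·B = 2 × 1.602×10⁻¹⁹ × 5.41×10⁻⁵ × 4.53×10⁶ = 7.85×10⁻¹⁷ A²
I_n = √(7.85×10⁻¹⁷) = 8.86×10⁻⁹ A = 8.86 nA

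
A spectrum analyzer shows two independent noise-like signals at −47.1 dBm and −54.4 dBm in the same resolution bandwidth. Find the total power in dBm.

Convert to linear, add, convert back:
P₁ = 1.95×10⁻⁸ W, P₂ = 3.63×10⁻⁹ W
P_tot = 2.31×10⁻⁸ W → 10 log₁₀(P_tot / 10⁻³) = −46.4 dBm

−46.4 dBm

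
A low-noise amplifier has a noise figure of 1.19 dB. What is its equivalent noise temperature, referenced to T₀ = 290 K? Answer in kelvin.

91.4 K

F = 10^(1.19/10) = 1.31522
T_e = (F − 1)·T₀ = (1.31522 − 1) × 290 = 91.4 K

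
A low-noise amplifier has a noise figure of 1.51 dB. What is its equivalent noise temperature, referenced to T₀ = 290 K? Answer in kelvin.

F = 10^(1.51/10) = 1.41579
T_e = (F − 1)·T₀ = (1.41579 − 1) × 290 = 121 K

121 K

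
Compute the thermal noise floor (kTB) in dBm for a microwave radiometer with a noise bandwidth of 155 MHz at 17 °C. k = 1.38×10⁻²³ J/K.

−92.1 dBm

T = 17 °C + 273.15 = 290.15 K
P_n = kTB = 1.38×10⁻²³ × 290.15 × 1.55×10⁸ = 6.21×10⁻¹³ W
In dBm: 10 log₁₀(6.21×10⁻¹³ / 10⁻³) = −92.1 dBm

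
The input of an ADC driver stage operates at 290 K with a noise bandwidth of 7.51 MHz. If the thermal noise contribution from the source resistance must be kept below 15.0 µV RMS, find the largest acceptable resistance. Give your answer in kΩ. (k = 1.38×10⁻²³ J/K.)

1.87 kΩ

Johnson–Nyquist: V_n = √(4kTRB) ⇒ R = V_n² / (4kTB)
4kTB = 4 × 1.38×10⁻²³ × 290 × 7.51×10⁶ = 1.20×10⁻¹³
R = (1.50×10⁻⁵)² / 1.20×10⁻¹³ = 1.87×10³ Ω = 1.87 kΩ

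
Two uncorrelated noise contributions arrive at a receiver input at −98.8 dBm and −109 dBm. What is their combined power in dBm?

−98.4 dBm

Convert to linear, add, convert back:
P₁ = 1.32×10⁻¹³ W, P₂ = 1.26×10⁻¹⁴ W
P_tot = 1.44×10⁻¹³ W → 10 log₁₀(P_tot / 10⁻³) = −98.4 dBm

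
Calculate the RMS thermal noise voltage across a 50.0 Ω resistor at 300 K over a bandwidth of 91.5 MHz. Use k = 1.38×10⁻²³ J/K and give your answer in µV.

V_n = √(4kTRB)
4kTRB = 4 × 1.38×10⁻²³ × 300 × 5.00×10¹ × 9.15×10⁷ = 7.58×10⁻¹¹ V²
V_n = √(7.58×10⁻¹¹) = 8.70×10⁻⁶ V = 8.70 µV

8.70 µV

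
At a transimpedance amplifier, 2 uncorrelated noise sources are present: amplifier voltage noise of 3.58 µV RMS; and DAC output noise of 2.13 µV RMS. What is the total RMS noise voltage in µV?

Uncorrelated sources add in power (mean-square): V_tot = √(ΣV_i²)
V_tot = √[(3.58×10⁻⁶)² + (2.13×10⁻⁶)²] = 4.17×10⁻⁶ V = 4.17 µV

4.17 µV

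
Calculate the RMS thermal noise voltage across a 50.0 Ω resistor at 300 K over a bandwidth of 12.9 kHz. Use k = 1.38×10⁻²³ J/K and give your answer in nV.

103 nV

V_n = √(4kTRB)
4kTRB = 4 × 1.38×10⁻²³ × 300 × 5.00×10¹ × 1.29×10⁴ = 1.07×10⁻¹⁴ V²
V_n = √(1.07×10⁻¹⁴) = 1.03×10⁻⁷ V = 103 nV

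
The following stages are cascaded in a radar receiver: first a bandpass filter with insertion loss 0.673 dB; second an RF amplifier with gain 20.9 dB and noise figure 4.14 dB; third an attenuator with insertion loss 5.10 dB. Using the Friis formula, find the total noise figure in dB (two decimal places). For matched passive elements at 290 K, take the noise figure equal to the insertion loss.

4.84 dB

Convert to linear (a loss of L dB is a gain of −L dB): F_i = 10^(NF_i/10), G_i = 10^(G_i,dB/10)
  Stage 1: F_1 = 10^(0.673/10) = 1.168, G_1 = 10^(−0.673/10) = 0.8564
  Stage 2: F_2 = 10^(4.14/10) = 2.594, G_2 = 10^(20.9/10) = 123.0
  Stage 3: F_3 = 10^(5.10/10) = 3.236, G_3 = 10^(−5.10/10) = 0.3090
Friis cascade:
  F = 1.168 + (2.594 − 1)/0.8564 + (3.236 − 1)/105.4 = 3.050
NF = 10 log₁₀(3.050) = 4.84 dB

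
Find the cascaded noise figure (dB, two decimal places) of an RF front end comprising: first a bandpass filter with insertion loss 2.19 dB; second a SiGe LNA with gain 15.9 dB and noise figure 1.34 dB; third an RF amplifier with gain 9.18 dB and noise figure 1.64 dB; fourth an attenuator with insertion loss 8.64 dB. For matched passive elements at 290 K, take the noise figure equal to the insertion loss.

Convert to linear (a loss of L dB is a gain of −L dB): F_i = 10^(NF_i/10), G_i = 10^(G_i,dB/10)
  Stage 1: F_1 = 10^(2.19/10) = 1.656, G_1 = 10^(−2.19/10) = 0.6039
  Stage 2: F_2 = 10^(1.34/10) = 1.361, G_2 = 10^(15.9/10) = 38.90
  Stage 3: F_3 = 10^(1.64/10) = 1.459, G_3 = 10^(9.18/10) = 8.279
  Stage 4: F_4 = 10^(8.64/10) = 7.311, G_4 = 10^(−8.64/10) = 0.1368
Friis cascade:
  F = 1.656 + (1.361 − 1)/0.6039 + (1.459 − 1)/23.50 + (7.311 − 1)/194.5 = 2.306
NF = 10 log₁₀(2.306) = 3.63 dB

3.63 dB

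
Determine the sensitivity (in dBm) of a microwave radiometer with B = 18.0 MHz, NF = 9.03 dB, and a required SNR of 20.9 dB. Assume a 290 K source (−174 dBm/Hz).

−71.5 dBm

Sensitivity = −174 + 10 log₁₀(B) + NF + SNR_min
= −174 + 72.55 + 9.03 + 20.9
= −71.52 dBm → −71.5 dBm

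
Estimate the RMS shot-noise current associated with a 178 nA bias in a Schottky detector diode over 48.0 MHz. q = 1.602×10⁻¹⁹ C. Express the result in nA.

1.65 nA

I_n = √(2qI·B)
2qI·B = 2 × 1.602×10⁻¹⁹ × 1.78×10⁻⁷ × 4.80×10⁷ = 2.74×10⁻¹⁸ A²
I_n = √(2.74×10⁻¹⁸) = 1.65×10⁻⁹ A = 1.65 nA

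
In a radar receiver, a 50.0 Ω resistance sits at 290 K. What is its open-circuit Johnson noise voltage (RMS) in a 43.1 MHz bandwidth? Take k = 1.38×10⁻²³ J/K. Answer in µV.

5.87 µV

V_n = √(4kTRB)
4kTRB = 4 × 1.38×10⁻²³ × 290 × 5.00×10¹ × 4.31×10⁷ = 3.45×10⁻¹¹ V²
V_n = √(3.45×10⁻¹¹) = 5.87×10⁻⁶ V = 5.87 µV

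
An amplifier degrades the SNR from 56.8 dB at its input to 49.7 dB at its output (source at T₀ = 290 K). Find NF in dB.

NF (dB) = SNR_in(dB) − SNR_out(dB) when the source is at T₀
NF = 56.8 − 49.7 = 7.1 dB

7.1 dB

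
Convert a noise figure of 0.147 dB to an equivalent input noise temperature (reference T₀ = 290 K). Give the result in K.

F = 10^(0.147/10) = 1.03443
T_e = (F − 1)·T₀ = (1.03443 − 1) × 290 = 9.98 K

9.98 K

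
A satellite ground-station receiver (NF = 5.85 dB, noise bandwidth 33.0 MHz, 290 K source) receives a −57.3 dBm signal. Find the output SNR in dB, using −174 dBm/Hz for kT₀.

Noise floor: N = −174 + 10 log₁₀(B) + NF
10 log₁₀(3.30×10⁷) = 75.19 dB
N = −174 + 75.19 + 5.85 = −92.96 dBm
SNR = P_sig − N = −57.3 − (−92.96) = 35.66 dB → 35.7 dB

35.7 dB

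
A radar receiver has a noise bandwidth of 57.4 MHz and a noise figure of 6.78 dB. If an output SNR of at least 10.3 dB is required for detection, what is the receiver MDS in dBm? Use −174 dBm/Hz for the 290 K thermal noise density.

Sensitivity = −174 + 10 log₁₀(B) + NF + SNR_min
= −174 + 77.59 + 6.78 + 10.3
= −79.33 dBm → −79.3 dBm

−79.3 dBm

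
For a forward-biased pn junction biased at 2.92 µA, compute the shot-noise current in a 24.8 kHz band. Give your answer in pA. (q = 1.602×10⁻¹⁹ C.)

152 pA

I_n = √(2qI·B)
2qI·B = 2 × 1.602×10⁻¹⁹ × 2.92×10⁻⁶ × 2.48×10⁴ = 2.32×10⁻²⁰ A²
I_n = √(2.32×10⁻²⁰) = 1.52×10⁻¹⁰ A = 152 pA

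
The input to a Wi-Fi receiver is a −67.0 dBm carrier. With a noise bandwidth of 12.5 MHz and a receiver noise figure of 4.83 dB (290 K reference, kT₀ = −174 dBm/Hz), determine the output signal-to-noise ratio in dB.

Noise floor: N = −174 + 10 log₁₀(B) + NF
10 log₁₀(1.25×10⁷) = 70.97 dB
N = −174 + 70.97 + 4.83 = −98.20 dBm
SNR = P_sig − N = −67.0 − (−98.20) = 31.20 dB → 31.2 dB

31.2 dB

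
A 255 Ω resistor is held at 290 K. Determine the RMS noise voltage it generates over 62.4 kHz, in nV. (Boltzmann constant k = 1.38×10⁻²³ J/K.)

V_n = √(4kTRB)
4kTRB = 4 × 1.38×10⁻²³ × 290 × 2.55×10² × 6.24×10⁴ = 2.55×10⁻¹³ V²
V_n = √(2.55×10⁻¹³) = 5.05×10⁻⁷ V = 505 nV

505 nV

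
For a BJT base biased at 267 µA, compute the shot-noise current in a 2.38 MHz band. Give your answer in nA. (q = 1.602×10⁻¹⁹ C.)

14.3 nA

I_n = √(2qI·B)
2qI·B = 2 × 1.602×10⁻¹⁹ × 2.67×10⁻⁴ × 2.38×10⁶ = 2.04×10⁻¹⁶ A²
I_n = √(2.04×10⁻¹⁶) = 1.43×10⁻⁸ A = 14.3 nA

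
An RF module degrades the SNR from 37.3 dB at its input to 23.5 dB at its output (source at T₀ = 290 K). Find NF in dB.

13.8 dB

NF (dB) = SNR_in(dB) − SNR_out(dB) when the source is at T₀
NF = 37.3 − 23.5 = 13.8 dB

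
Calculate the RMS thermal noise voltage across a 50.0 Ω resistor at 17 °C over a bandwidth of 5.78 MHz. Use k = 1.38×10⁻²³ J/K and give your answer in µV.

T = 17 °C + 273.15 = 290.15 K
V_n = √(4kTRB)
4kTRB = 4 × 1.38×10⁻²³ × 290.15 × 5.00×10¹ × 5.78×10⁶ = 4.63×10⁻¹² V²
V_n = √(4.63×10⁻¹²) = 2.15×10⁻⁶ V = 2.15 µV

2.15 µV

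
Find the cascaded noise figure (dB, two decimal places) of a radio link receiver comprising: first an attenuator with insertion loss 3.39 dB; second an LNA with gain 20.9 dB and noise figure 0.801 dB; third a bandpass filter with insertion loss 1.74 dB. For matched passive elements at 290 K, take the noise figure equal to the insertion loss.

4.21 dB

Convert to linear (a loss of L dB is a gain of −L dB): F_i = 10^(NF_i/10), G_i = 10^(G_i,dB/10)
  Stage 1: F_1 = 10^(3.39/10) = 2.183, G_1 = 10^(−3.39/10) = 0.4581
  Stage 2: F_2 = 10^(0.801/10) = 1.203, G_2 = 10^(20.9/10) = 123.0
  Stage 3: F_3 = 10^(1.74/10) = 1.493, G_3 = 10^(−1.74/10) = 0.6699
Friis cascade:
  F = 2.183 + (1.203 − 1)/0.4581 + (1.493 − 1)/56.36 = 2.634
NF = 10 log₁₀(2.634) = 4.21 dB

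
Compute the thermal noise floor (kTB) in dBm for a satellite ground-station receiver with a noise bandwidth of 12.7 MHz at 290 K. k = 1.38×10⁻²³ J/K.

P_n = kTB = 1.38×10⁻²³ × 290 × 1.27×10⁷ = 5.08×10⁻¹⁴ W
In dBm: 10 log₁₀(5.08×10⁻¹⁴ / 10⁻³) = −102.9 dBm

−102.9 dBm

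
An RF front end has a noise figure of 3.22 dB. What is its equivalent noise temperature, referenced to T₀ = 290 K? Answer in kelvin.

F = 10^(3.22/10) = 2.09894
T_e = (F − 1)·T₀ = (2.09894 − 1) × 290 = 319 K

319 K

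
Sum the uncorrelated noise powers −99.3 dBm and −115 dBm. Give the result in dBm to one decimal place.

Convert to linear, add, convert back:
P₁ = 1.17×10⁻¹³ W, P₂ = 3.16×10⁻¹⁵ W
P_tot = 1.21×10⁻¹³ W → 10 log₁₀(P_tot / 10⁻³) = −99.2 dBm

−99.2 dBm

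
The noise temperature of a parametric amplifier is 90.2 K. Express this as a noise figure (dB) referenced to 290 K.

F = 1 + T_e/T₀ = 1 + 90.2/290 = 1.31103
NF = 10 log₁₀(1.31103) = 1.18 dB

1.18 dB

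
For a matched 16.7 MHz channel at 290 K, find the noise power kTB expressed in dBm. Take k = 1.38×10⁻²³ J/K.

P_n = kTB = 1.38×10⁻²³ × 290 × 1.67×10⁷ = 6.68×10⁻¹⁴ W
In dBm: 10 log₁₀(6.68×10⁻¹⁴ / 10⁻³) = −101.8 dBm

−101.8 dBm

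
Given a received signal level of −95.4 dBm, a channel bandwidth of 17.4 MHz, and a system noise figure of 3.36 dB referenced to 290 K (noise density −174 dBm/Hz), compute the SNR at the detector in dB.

Noise floor: N = −174 + 10 log₁₀(B) + NF
10 log₁₀(1.74×10⁷) = 72.41 dB
N = −174 + 72.41 + 3.36 = −98.23 dBm
SNR = P_sig − N = −95.4 − (−98.23) = 2.83 dB → 2.8 dB

2.8 dB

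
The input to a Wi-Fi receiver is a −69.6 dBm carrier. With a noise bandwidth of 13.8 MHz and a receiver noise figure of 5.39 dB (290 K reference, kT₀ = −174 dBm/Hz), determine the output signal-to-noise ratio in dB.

Noise floor: N = −174 + 10 log₁₀(B) + NF
10 log₁₀(1.38×10⁷) = 71.4 dB
N = −174 + 71.4 + 5.39 = −97.21 dBm
SNR = P_sig − N = −69.6 − (−97.21) = 27.61 dB → 27.6 dB

27.6 dB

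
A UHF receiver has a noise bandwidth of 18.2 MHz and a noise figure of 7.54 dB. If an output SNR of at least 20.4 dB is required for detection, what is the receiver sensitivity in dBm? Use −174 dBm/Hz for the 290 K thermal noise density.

Sensitivity = −174 + 10 log₁₀(B) + NF + SNR_min
= −174 + 72.6 + 7.54 + 20.4
= −73.46 dBm → −73.5 dBm

−73.5 dBm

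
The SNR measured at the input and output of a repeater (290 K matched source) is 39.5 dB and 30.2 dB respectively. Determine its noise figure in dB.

NF (dB) = SNR_in(dB) − SNR_out(dB) when the source is at T₀
NF = 39.5 − 30.2 = 9.3 dB

9.3 dB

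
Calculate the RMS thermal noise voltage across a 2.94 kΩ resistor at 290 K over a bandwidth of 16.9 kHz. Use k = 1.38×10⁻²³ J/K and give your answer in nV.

892 nV

V_n = √(4kTRB)
4kTRB = 4 × 1.38×10⁻²³ × 290 × 2.94×10³ × 1.69×10⁴ = 7.95×10⁻¹³ V²
V_n = √(7.95×10⁻¹³) = 8.92×10⁻⁷ V = 892 nV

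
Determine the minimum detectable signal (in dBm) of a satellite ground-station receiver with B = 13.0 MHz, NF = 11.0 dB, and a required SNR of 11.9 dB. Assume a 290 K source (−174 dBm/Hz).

−80.0 dBm

Sensitivity = −174 + 10 log₁₀(B) + NF + SNR_min
= −174 + 71.14 + 11.0 + 11.9
= −79.96 dBm → −80.0 dBm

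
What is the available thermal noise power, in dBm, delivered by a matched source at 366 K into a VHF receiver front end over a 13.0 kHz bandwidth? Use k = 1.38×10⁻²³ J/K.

P_n = kTB = 1.38×10⁻²³ × 366 × 1.30×10⁴ = 6.57×10⁻¹⁷ W
In dBm: 10 log₁₀(6.57×10⁻¹⁷ / 10⁻³) = −131.8 dBm

−131.8 dBm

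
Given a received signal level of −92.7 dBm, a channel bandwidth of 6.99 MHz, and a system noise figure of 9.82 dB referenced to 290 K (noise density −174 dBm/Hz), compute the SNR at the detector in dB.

3.0 dB

Noise floor: N = −174 + 10 log₁₀(B) + NF
10 log₁₀(6.99×10⁶) = 68.44 dB
N = −174 + 68.44 + 9.82 = −95.74 dBm
SNR = P_sig − N = −92.7 − (−95.74) = 3.04 dB → 3.0 dB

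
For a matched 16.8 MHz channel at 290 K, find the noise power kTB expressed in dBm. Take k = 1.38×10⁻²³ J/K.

P_n = kTB = 1.38×10⁻²³ × 290 × 1.68×10⁷ = 6.72×10⁻¹⁴ W
In dBm: 10 log₁₀(6.72×10⁻¹⁴ / 10⁻³) = −101.7 dBm

−101.7 dBm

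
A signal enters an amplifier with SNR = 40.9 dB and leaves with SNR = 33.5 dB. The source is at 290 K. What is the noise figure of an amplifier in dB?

7.4 dB

NF (dB) = SNR_in(dB) − SNR_out(dB) when the source is at T₀
NF = 40.9 − 33.5 = 7.4 dB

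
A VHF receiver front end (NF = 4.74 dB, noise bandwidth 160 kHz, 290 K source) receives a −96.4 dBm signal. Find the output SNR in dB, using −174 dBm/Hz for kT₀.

20.8 dB

Noise floor: N = −174 + 10 log₁₀(B) + NF
10 log₁₀(1.60×10⁵) = 52.04 dB
N = −174 + 52.04 + 4.74 = −117.22 dBm
SNR = P_sig − N = −96.4 − (−117.22) = 20.82 dB → 20.8 dB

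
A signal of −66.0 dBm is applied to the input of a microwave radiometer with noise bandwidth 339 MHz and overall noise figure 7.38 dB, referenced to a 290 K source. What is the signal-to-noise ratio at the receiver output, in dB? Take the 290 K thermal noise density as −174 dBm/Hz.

Noise floor: N = −174 + 10 log₁₀(B) + NF
10 log₁₀(3.39×10⁸) = 85.3 dB
N = −174 + 85.3 + 7.38 = −81.32 dBm
SNR = P_sig − N = −66.0 − (−81.32) = 15.32 dB → 15.3 dB

15.3 dB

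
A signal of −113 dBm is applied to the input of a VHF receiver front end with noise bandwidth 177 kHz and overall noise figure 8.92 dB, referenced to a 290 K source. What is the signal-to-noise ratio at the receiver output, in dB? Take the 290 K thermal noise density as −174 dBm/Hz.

Noise floor: N = −174 + 10 log₁₀(B) + NF
10 log₁₀(1.77×10⁵) = 52.48 dB
N = −174 + 52.48 + 8.92 = −112.60 dBm
SNR = P_sig − N = −113 − (−112.60) = −0.40 dB → −0.4 dB

−0.4 dB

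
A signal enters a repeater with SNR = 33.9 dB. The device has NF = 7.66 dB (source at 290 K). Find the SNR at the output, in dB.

By definition F = SNR_in/SNR_out, so in dB: SNR_out = SNR_in − NF
SNR_out = 33.9 − 7.66 = 26.24 dB

26.24 dB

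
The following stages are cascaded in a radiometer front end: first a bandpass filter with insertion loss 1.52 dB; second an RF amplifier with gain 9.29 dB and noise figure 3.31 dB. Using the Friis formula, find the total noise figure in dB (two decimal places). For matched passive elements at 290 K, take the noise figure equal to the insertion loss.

Convert to linear (a loss of L dB is a gain of −L dB): F_i = 10^(NF_i/10), G_i = 10^(G_i,dB/10)
  Stage 1: F_1 = 10^(1.52/10) = 1.419, G_1 = 10^(−1.52/10) = 0.7047
  Stage 2: F_2 = 10^(3.31/10) = 2.143, G_2 = 10^(9.29/10) = 8.492
Friis cascade:
  F = 1.419 + (2.143 − 1)/0.7047 = 3.041
NF = 10 log₁₀(3.041) = 4.83 dB

4.83 dB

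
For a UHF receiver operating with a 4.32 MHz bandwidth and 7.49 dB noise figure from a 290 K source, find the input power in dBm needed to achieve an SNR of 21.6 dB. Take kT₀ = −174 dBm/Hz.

−78.6 dBm

Sensitivity = −174 + 10 log₁₀(B) + NF + SNR_min
= −174 + 66.35 + 7.49 + 21.6
= −78.56 dBm → −78.6 dBm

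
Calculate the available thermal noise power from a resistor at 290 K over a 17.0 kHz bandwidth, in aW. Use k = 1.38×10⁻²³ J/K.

68.0 aW

P_n = kTB = 1.38×10⁻²³ × 290 × 1.70×10⁴ = 6.80×10⁻¹⁷ W = 68.0 aW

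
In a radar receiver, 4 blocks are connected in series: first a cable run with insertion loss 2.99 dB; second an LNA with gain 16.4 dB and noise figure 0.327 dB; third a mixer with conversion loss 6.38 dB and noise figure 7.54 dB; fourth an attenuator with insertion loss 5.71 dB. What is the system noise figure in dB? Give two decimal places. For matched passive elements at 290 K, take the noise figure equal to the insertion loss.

Convert to linear (a loss of L dB is a gain of −L dB): F_i = 10^(NF_i/10), G_i = 10^(G_i,dB/10)
  Stage 1: F_1 = 10^(2.99/10) = 1.991, G_1 = 10^(−2.99/10) = 0.5023
  Stage 2: F_2 = 10^(0.327/10) = 1.078, G_2 = 10^(16.4/10) = 43.65
  Stage 3: F_3 = 10^(7.54/10) = 5.675, G_3 = 10^(−6.38/10) = 0.2301
  Stage 4: F_4 = 10^(5.71/10) = 3.724, G_4 = 10^(−5.71/10) = 0.2685
Friis cascade:
  F = 1.991 + (1.078 − 1)/0.5023 + (5.675 − 1)/21.93 + (3.724 − 1)/5.047 = 2.899
NF = 10 log₁₀(2.899) = 4.62 dB

4.62 dB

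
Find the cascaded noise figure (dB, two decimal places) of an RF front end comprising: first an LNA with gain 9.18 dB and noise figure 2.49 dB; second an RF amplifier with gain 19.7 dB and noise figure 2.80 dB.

2.75 dB

Convert to linear (a loss of L dB is a gain of −L dB): F_i = 10^(NF_i/10), G_i = 10^(G_i,dB/10)
  Stage 1: F_1 = 10^(2.49/10) = 1.774, G_1 = 10^(9.18/10) = 8.279
  Stage 2: F_2 = 10^(2.80/10) = 1.905, G_2 = 10^(19.7/10) = 93.33
Friis cascade:
  F = 1.774 + (1.905 − 1)/8.279 = 1.884
NF = 10 log₁₀(1.884) = 2.75 dB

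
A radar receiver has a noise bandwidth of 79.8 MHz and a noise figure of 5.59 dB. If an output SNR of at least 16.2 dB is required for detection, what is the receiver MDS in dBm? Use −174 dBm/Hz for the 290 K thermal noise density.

Sensitivity = −174 + 10 log₁₀(B) + NF + SNR_min
= −174 + 79.02 + 5.59 + 16.2
= −73.19 dBm → −73.2 dBm

−73.2 dBm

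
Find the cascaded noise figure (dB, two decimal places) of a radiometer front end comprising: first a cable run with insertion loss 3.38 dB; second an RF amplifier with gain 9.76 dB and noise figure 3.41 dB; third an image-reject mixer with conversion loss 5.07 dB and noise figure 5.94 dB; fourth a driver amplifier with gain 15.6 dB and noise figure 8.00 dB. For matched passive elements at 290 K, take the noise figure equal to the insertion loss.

9.72 dB

Convert to linear (a loss of L dB is a gain of −L dB): F_i = 10^(NF_i/10), G_i = 10^(G_i,dB/10)
  Stage 1: F_1 = 10^(3.38/10) = 2.178, G_1 = 10^(−3.38/10) = 0.4592
  Stage 2: F_2 = 10^(3.41/10) = 2.193, G_2 = 10^(9.76/10) = 9.462
  Stage 3: F_3 = 10^(5.94/10) = 3.926, G_3 = 10^(−5.07/10) = 0.3112
  Stage 4: F_4 = 10^(8.00/10) = 6.310, G_4 = 10^(15.6/10) = 36.31
Friis cascade:
  F = 2.178 + (2.193 − 1)/0.4592 + (3.926 − 1)/4.345 + (6.310 − 1)/1.352 = 9.376
NF = 10 log₁₀(9.376) = 9.72 dB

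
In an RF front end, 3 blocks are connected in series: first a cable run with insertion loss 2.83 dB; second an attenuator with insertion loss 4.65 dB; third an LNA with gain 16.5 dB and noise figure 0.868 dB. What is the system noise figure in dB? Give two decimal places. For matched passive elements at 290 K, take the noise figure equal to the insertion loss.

Convert to linear (a loss of L dB is a gain of −L dB): F_i = 10^(NF_i/10), G_i = 10^(G_i,dB/10)
  Stage 1: F_1 = 10^(2.83/10) = 1.919, G_1 = 10^(−2.83/10) = 0.5212
  Stage 2: F_2 = 10^(4.65/10) = 2.917, G_2 = 10^(−4.65/10) = 0.3428
  Stage 3: F_3 = 10^(0.868/10) = 1.221, G_3 = 10^(16.5/10) = 44.67
Friis cascade:
  F = 1.919 + (2.917 − 1)/0.5212 + (1.221 − 1)/0.1786 = 6.836
NF = 10 log₁₀(6.836) = 8.35 dB

8.35 dB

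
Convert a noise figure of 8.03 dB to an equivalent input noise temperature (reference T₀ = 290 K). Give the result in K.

F = 10^(8.03/10) = 6.35331
T_e = (F − 1)·T₀ = (6.35331 − 1) × 290 = 1552 K

1552 K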